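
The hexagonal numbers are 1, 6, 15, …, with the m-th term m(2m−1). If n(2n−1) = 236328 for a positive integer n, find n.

344

Set n(2n−1) = 236328, giving 2n² − n − 236328 = 0.
The discriminant is 1 + 8·236328 = 1890625, and √1890625 = 1375.
So n = (1 + 1375) / 4 = 1376/4 = 344.
Check: 344·(2·344 − 1) = 236328. ✓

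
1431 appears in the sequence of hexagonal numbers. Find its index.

27

Set n(2n−1) = 1431, giving 2n² − n − 1431 = 0.
The discriminant is 1 + 8·1431 = 11449, and √11449 = 107.
So n = (1 + 107) / 4 = 108/4 = 27.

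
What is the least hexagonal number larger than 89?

Solve n(2n−1) > 89 for integer n.
The largest n with value ≤ 89 is 6 (since 66 ≤ 89 < 91), so the first above is n = 7, value 91.

91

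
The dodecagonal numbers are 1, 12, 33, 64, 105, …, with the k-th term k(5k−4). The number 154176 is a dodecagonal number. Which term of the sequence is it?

Set n(5n−4) = 154176, giving 5n² − 4n − 154176 = 0.
The discriminant is 16 + 20·154176 = 3083536, and √3083536 = 1756.
So n = (4 + 1756) / 10 = 1760/10 = 176.

176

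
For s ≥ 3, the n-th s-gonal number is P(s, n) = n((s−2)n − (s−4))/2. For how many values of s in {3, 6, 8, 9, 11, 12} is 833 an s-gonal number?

s = 3: P(3, 40) = 820 and P(3, 41) = 861; 833 is not s-gonal.
s = 6: P(6, 20) = 780 and P(6, 21) = 861; 833 is not s-gonal.
s = 8: P(8, 17) = 833. ✓
s = 9: P(9, 15) = 750 and P(9, 16) = 856; 833 is not s-gonal.
s = 11: P(11, 14) = 833. ✓
s = 12: P(12, 13) = 793 and P(12, 14) = 924; 833 is not s-gonal.
Hits: s ∈ {8, 11} → 2.

2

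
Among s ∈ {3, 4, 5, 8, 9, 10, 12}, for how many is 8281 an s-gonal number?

s = 3: P(3, 128) = 8256 and P(3, 129) = 8385; 8281 is not s-gonal.
s = 4: P(4, 91) = 8281. ✓
s = 5: P(5, 74) = 8177 and P(5, 75) = 8400; 8281 is not s-gonal.
s = 8: P(8, 52) = 8008 and P(8, 53) = 8321; 8281 is not s-gonal.
s = 9: P(9, 49) = 8281. ✓
s = 10: P(10, 45) = 7965 and P(10, 46) = 8326; 8281 is not s-gonal.
s = 12: P(12, 41) = 8241 and P(12, 42) = 8652; 8281 is not s-gonal.
Hits: s ∈ {4, 9} → 2.

2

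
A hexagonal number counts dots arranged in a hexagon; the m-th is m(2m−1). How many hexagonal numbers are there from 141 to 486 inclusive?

The n-th hexagonal number is n(2n−1).
Smallest index with value ≥ 141: n = 9 (giving 153).
Largest index with value ≤ 486: n = 15 (giving 435).
Indices 9 through 15: 7 terms.

7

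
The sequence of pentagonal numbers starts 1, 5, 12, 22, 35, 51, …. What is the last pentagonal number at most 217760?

Solve n(3n−1)/2 ≤ 217760 for integer n.
n = 381 gives 217551 ≤ 217760, while n = 382 gives 218695 > 217760; so the answer is 217551.

217551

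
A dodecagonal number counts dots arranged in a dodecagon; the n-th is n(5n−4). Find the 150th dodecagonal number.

150·(5·150 − 4) = 150·746 = 111900.

111900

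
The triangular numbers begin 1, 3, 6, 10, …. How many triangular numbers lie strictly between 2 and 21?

4

The n-th triangular number is n(n+1)/2.
Smallest index with value > 2: n = 2 (giving 3).
Largest index with value < 21: n = 5 (giving 15).
Indices 2 through 5: 4 terms.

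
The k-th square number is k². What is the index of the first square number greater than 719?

Solve n² > 719 for integer n.
The largest n with value ≤ 719 is 26 (since 676 ≤ 719 < 729), so the first above is n = 27, value 729.

27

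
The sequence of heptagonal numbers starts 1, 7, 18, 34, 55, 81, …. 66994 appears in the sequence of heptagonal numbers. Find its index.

164

Set n(5n−3)/2 = 66994, giving 5n² − 3n − 133988 = 0.
The discriminant is 9 + 40·66994 = 2679769, and √2679769 = 1637.
So n = (3 + 1637) / 10 = 1640/10 = 164.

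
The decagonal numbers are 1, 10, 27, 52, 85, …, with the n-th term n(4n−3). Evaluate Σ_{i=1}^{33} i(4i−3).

Σ i(4i−3) = 4Σi² − 3Σi over i = 1..33.
Σi = 561 and Σi² = 12529.
4·12529 − 3·561 = 48433.

48433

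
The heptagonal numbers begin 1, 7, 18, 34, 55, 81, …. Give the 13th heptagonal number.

403

The 13th heptagonal number is n(5n−3)/2 with n = 13.
13·(5·13 − 3)/2 = 13·62/2 = 13·31 = 403.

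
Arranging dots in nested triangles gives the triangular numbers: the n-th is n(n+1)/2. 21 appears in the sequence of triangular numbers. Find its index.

6

Set n(n+1)/2 = 21, giving n² + n − 42 = 0.
So n = (-1 + 13) / 2 = 12/2 = 6.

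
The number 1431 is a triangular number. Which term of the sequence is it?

Set n(n+1)/2 = 1431, giving n² + n − 2862 = 0.
The discriminant is 1 + 8·1431 = 11449, and √11449 = 107.
So n = (-1 + 107) / 2 = 106/2 = 53.

53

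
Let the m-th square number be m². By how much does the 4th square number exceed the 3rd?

n² − (n−1)² = 2n − 1, so 4² − 3² = 2·4 − 1 = 7.

7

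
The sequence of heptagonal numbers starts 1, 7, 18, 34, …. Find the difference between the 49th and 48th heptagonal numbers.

Consecutive heptagonal numbers differ by 5n − 4: here 5·49 − 4 = 241.

241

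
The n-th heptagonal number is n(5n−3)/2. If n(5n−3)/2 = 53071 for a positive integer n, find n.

146

Set n(5n−3)/2 = 53071, giving 5n² − 3n − 106142 = 0.
So n = (3 + 1457) / 10 = 1460/10 = 146.
Check: 146·(5·146 − 3)/2 = 53071. ✓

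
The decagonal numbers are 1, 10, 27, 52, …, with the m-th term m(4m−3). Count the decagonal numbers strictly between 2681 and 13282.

31

The n-th decagonal number is n(4n−3).
Smallest index with value > 2681: n = 27 (giving 2835).
Largest index with value < 13282: n = 57 (giving 12825).
Indices 27 through 57: 31 terms.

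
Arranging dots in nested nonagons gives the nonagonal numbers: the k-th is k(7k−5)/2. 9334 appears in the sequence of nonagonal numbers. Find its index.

Set n(7n−5)/2 = 9334, giving 7n² − 5n − 18668 = 0.
The discriminant is 25 + 56·9334 = 522729, and √522729 = 723.
So n = (5 + 723) / 14 = 728/14 = 52.

52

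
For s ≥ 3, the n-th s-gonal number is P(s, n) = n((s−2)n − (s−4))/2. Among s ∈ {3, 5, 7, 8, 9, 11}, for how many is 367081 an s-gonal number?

s = 3: P(3, 856) = 366796 and P(3, 857) = 367653; 367081 is not s-gonal.
s = 5: P(5, 494) = 365807 and P(5, 495) = 367290; 367081 is not s-gonal.
s = 7: P(7, 383) = 366148 and P(7, 384) = 368064; 367081 is not s-gonal.
s = 8: P(8, 350) = 366800 and P(8, 351) = 368901; 367081 is not s-gonal.
s = 9: P(9, 324) = 366606 and P(9, 325) = 368875; 367081 is not s-gonal.
s = 11: P(11, 286) = 367081. ✓
Hits: s ∈ {11} → 1.

1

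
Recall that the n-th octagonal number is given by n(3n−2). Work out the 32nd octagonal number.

The 32nd octagonal number is n(3n−2) with n = 32.
32·(3·32 − 2) = 32·94 = 3008.

3008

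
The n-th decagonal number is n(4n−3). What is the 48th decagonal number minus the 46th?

48·(4·48 − 3) = 9072 and 46·(4·46 − 3) = 8326.
Difference: 9072 − 8326 = 746.

746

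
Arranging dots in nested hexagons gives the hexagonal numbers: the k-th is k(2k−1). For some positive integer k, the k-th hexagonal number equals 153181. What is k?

Set n(2n−1) = 153181, giving 2n² − n − 153181 = 0.
The discriminant is 1 + 8·153181 = 1225449, and √1225449 = 1107.
So n = (1 + 1107) / 4 = 1108/4 = 277.

277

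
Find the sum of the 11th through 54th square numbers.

53570

Σ_{i=11}^{54} i² = 53955 − 385 = 53570.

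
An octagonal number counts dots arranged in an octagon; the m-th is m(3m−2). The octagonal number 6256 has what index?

Set n(3n−2) = 6256, giving 3n² − 2n − 6256 = 0.
So n = (2 + 274) / 6 = 276/6 = 46.

46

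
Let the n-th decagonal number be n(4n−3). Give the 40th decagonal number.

6280

40·(4·40 − 3) = 40·157 = 6280.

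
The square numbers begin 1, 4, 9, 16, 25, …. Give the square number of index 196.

196² = 38416.

38416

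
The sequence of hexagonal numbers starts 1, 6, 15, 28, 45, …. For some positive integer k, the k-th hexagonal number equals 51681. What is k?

161

Set n(2n−1) = 51681, giving 2n² − n − 51681 = 0.
So n = (1 + 643) / 4 = 644/4 = 161.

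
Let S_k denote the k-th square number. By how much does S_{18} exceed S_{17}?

35

n² − (n−1)² = 2n − 1, so 18² − 17² = 2·18 − 1 = 35.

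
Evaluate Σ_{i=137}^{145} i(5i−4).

889869

Σ i(5i−4) = 5Σi² − 4Σi over i = 137..145.
Σi = 10585 − 9316 = 1269 and Σi² = 1026745 − 847756 = 178989.
5·178989 − 4·1269 = 889869.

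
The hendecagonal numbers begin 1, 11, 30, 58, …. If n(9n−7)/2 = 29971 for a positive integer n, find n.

82

Set n(9n−7)/2 = 29971, giving 9n² − 7n − 59942 = 0.
The discriminant is 49 + 72·29971 = 2157961, and √2157961 = 1469.
So n = (7 + 1469) / 18 = 1476/18 = 82.
Check: 82·(9·82 − 7)/2 = 29971. ✓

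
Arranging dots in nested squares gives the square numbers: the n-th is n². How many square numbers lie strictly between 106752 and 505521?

384

The n-th square number is n².
Smallest index with value > 106752: n = 327 (giving 106929).
Largest index with value < 505521: n = 710 (giving 504100).
Indices 327 through 710: 384 terms.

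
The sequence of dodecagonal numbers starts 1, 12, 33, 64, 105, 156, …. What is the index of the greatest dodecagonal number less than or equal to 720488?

Solve n(5n−4) ≤ 720488 for integer n.
n = 380 gives 720480 ≤ 720488, while n = 381 gives 724281 > 720488; so the answer is index 380.

380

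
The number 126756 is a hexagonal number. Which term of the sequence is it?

252

Set n(2n−1) = 126756, giving 2n² − n − 126756 = 0.
So n = (1 + 1007) / 4 = 1008/4 = 252.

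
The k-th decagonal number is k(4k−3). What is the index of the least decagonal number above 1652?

Solve n(4n−3) > 1652 for integer n.
The largest n with value ≤ 1652 is 20 (since 1540 ≤ 1652 < 1701), so the first above is n = 21, value 1701.

21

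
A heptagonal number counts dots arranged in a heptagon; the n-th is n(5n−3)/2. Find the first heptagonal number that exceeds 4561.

4774

Solve n(5n−3)/2 > 4561 for integer n.
The largest n with value ≤ 4561 is 43 (since 4558 ≤ 4561 < 4774), so the first above is n = 44, value 4774.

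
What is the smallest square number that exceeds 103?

121

Solve n² > 103 for integer n.
The largest n with value ≤ 103 is 10 (since 100 ≤ 103 < 121), so the first above is n = 11, value 121.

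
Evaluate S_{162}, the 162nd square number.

The 162nd square number is n² with n = 162.
162² = 26244.

26244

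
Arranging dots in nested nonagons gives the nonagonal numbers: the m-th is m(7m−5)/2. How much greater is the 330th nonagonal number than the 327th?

330·(7·330 − 5)/2 = 380325 and 327·(7·327 − 5)/2 = 373434.
Difference: 380325 − 373434 = 6891.

6891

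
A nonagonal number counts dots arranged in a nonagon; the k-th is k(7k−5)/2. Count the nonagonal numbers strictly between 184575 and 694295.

The n-th nonagonal number is n(7n−5)/2.
Smallest index with value > 184575: n = 231 (giving 186186).
Largest index with value < 694295: n = 445 (giving 691975).
Indices 231 through 445: 215 terms.

215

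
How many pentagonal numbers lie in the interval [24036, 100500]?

The n-th pentagonal number is n(3n−1)/2.
Smallest index with value ≥ 24036: n = 127 (giving 24130).
Largest index with value ≤ 100500: n = 259 (giving 100492).
Indices 127 through 259: 133 terms.

133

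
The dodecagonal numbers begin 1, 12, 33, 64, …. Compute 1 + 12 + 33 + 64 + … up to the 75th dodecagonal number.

705850

Σ i(5i−4) = 5Σi² − 4Σi over i = 1..75.
Σi = 2850 and Σi² = 143450.
5·143450 − 4·2850 = 705850.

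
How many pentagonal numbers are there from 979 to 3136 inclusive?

20

The n-th pentagonal number is n(3n−1)/2.
Smallest index with value ≥ 979: n = 26 (giving 1001).
Largest index with value ≤ 3136: n = 45 (giving 3015).
Indices 26 through 45: 20 terms.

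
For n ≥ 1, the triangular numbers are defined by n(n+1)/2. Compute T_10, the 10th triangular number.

55

The 10th triangular number is n(n+1)/2 with n = 10.
10·11/2 = 110/2 = 55.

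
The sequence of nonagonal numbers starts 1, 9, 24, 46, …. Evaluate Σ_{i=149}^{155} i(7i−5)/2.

563486

Σ i(7i−5)/2 = (7Σi² − 5Σi) / 2 over i = 149..155.
Σi = 12090 − 11026 = 1064 and Σi² = 1253330 − 1091574 = 161756.
(7·161756 − 5·1064) / 2 = 1126972/2 = 563486.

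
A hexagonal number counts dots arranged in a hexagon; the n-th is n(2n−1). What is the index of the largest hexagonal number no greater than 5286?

Solve n(2n−1) ≤ 5286 for integer n.
n = 51 gives 5151 ≤ 5286, while n = 52 gives 5356 > 5286; so the answer is index 51.

51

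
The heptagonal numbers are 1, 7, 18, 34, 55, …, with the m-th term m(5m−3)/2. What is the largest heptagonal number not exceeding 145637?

144841

Solve n(5n−3)/2 ≤ 145637 for integer n.
n = 241 gives 144841 ≤ 145637, while n = 242 gives 146047 > 145637; so the answer is 144841.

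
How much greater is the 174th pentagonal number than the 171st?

174·(3·174 − 1)/2 = 45327 and 171·(3·171 − 1)/2 = 43776.
Difference: 45327 − 43776 = 1551.

1551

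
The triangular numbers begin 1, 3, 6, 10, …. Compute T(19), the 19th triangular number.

190

19·20/2 = 380/2 = 190.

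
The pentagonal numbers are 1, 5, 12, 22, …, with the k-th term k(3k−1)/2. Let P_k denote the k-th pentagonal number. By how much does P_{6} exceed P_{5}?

Consecutive pentagonal numbers differ by 3n − 2: here 3·6 − 2 = 16.

16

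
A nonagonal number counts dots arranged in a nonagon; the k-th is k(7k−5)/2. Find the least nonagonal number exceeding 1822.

1956

Solve n(7n−5)/2 > 1822 for integer n.
The largest n with value ≤ 1822 is 23 (since 1794 ≤ 1822 < 1956), so the first above is n = 24, value 1956.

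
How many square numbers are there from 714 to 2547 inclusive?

The n-th square number is n².
Smallest index with value ≥ 714: n = 27 (giving 729).
Largest index with value ≤ 2547: n = 50 (giving 2500).
Indices 27 through 50: 24 terms.

24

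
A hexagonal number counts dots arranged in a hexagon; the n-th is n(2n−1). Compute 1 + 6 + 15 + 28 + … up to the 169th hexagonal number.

Σ i(2i−1) = 2Σi² − Σi over i = 1..169.
Σi = 14365 and Σi² = 1623245.
2·1623245 − 1·14365 = 3232125.

3232125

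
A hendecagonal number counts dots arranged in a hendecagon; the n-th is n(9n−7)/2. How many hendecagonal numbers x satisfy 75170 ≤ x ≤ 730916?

The n-th hendecagonal number is n(9n−7)/2.
Smallest index with value ≥ 75170: n = 130 (giving 75595).
Largest index with value ≤ 730916: n = 403 (giving 729430).
Indices 130 through 403: 274 terms.

274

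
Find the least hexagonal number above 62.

Solve n(2n−1) > 62 for integer n.
The largest n with value ≤ 62 is 5 (since 45 ≤ 62 < 66), so the first above is n = 6, value 66.

66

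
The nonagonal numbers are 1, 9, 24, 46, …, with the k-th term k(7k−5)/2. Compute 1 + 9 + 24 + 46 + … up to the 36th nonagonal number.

Σ i(7i−5)/2 = (7Σi² − 5Σi) / 2 over i = 1..36.
Σi = 666 and Σi² = 16206.
(7·16206 − 5·666) / 2 = 110112/2 = 55056.

55056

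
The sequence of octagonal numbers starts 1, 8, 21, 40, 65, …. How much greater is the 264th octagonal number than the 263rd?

Consecutive octagonal numbers differ by 6n − 5: here 6·264 − 5 = 1579.

1579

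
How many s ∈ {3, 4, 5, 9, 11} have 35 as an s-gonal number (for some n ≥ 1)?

s = 3: P(3, 7) = 28 and P(3, 8) = 36; 35 is not s-gonal.
s = 4: P(4, 5) = 25 and P(4, 6) = 36; 35 is not s-gonal.
s = 5: P(5, 5) = 35. ✓
s = 9: P(9, 3) = 24 and P(9, 4) = 46; 35 is not s-gonal.
s = 11: P(11, 3) = 30 and P(11, 4) = 58; 35 is not s-gonal.
Hits: s ∈ {5} → 1.

1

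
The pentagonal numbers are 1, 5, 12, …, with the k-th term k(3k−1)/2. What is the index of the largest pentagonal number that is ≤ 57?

6

Solve n(3n−1)/2 ≤ 57 for integer n.
n = 6 gives 51 ≤ 57, while n = 7 gives 70 > 57; so the answer is index 6.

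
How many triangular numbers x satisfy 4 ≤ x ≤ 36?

6

The n-th triangular number is n(n+1)/2.
Smallest index with value ≥ 4: n = 3 (giving 6).
Largest index with value ≤ 36: n = 8 (giving 36).
Indices 3 through 8: 6 terms.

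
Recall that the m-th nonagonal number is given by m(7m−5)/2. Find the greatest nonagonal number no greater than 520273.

517825

Solve n(7n−5)/2 ≤ 520273 for integer n.
n = 385 gives 517825 ≤ 520273, while n = 386 gives 520521 > 520273; so the answer is 517825.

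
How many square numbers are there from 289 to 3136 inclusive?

40

The n-th square number is n².
Smallest index with value ≥ 289: n = 17 (giving 289).
Largest index with value ≤ 3136: n = 56 (giving 3136).
Indices 17 through 56: 40 terms.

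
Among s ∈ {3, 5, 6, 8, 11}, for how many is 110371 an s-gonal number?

1

s = 3: P(3, 469) = 110215 and P(3, 470) = 110685; 110371 is not s-gonal.
s = 5: P(5, 271) = 110026 and P(5, 272) = 110840; 110371 is not s-gonal.
s = 6: P(6, 235) = 110215 and P(6, 236) = 111156; 110371 is not s-gonal.
s = 8: P(8, 192) = 110208 and P(8, 193) = 111361; 110371 is not s-gonal.
s = 11: P(11, 157) = 110371. ✓
Hits: s ∈ {11} → 1.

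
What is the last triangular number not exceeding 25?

Solve n(n+1)/2 ≤ 25 for integer n.
n = 6 gives 21 ≤ 25, while n = 7 gives 28 > 25; so the answer is 21.

21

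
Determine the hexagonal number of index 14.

378

The 14th hexagonal number is n(2n−1) with n = 14.
14·(2·14 − 1) = 14·27 = 378.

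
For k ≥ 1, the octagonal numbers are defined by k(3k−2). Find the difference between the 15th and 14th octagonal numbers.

Consecutive octagonal numbers differ by 6n − 5: here 6·15 − 5 = 85.

85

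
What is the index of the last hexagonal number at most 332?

Solve n(2n−1) ≤ 332 for integer n.
n = 13 gives 325 ≤ 332, while n = 14 gives 378 > 332; so the answer is index 13.

13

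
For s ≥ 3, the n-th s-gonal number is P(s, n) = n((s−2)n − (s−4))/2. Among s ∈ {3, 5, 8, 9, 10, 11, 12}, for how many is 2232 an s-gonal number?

1

s = 3: P(3, 66) = 2211 and P(3, 67) = 2278; 2232 is not s-gonal.
s = 5: P(5, 38) = 2147 and P(5, 39) = 2262; 2232 is not s-gonal.
s = 8: P(8, 27) = 2133 and P(8, 28) = 2296; 2232 is not s-gonal.
s = 9: P(9, 25) = 2125 and P(9, 26) = 2301; 2232 is not s-gonal.
s = 10: P(10, 24) = 2232. ✓
s = 11: P(11, 22) = 2101 and P(11, 23) = 2300; 2232 is not s-gonal.
s = 12: P(12, 21) = 2121 and P(12, 22) = 2332; 2232 is not s-gonal.
Hits: s ∈ {10} → 1.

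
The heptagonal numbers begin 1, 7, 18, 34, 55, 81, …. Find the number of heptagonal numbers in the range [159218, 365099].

The n-th heptagonal number is n(5n−3)/2.
Smallest index with value ≥ 159218: n = 253 (giving 159643).
Largest index with value ≤ 365099: n = 382 (giving 364237).
Indices 253 through 382: 130 terms.

130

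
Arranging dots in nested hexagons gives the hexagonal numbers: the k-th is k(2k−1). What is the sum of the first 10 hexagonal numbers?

Σ i(2i−1) = 2Σi² − Σi over i = 1..10.
Σi = 55 and Σi² = 385.
2·385 − 1·55 = 715.

715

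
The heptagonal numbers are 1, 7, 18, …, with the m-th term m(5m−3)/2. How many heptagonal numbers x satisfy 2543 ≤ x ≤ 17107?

The n-th heptagonal number is n(5n−3)/2.
Smallest index with value ≥ 2543: n = 33 (giving 2673).
Largest index with value ≤ 17107: n = 83 (giving 17098).
Indices 33 through 83: 51 terms.

51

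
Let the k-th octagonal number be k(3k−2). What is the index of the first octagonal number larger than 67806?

151

Solve n(3n−2) > 67806 for integer n.
The largest n with value ≤ 67806 is 150 (since 67200 ≤ 67806 < 68101), so the first above is n = 151, value 68101.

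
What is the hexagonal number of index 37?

37·(2·37 − 1) = 37·73 = 2701.

2701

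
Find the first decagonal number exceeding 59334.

Solve n(4n−3) > 59334 for integer n.
The largest n with value ≤ 59334 is 122 (since 59170 ≤ 59334 < 60147), so the first above is n = 123, value 60147.

60147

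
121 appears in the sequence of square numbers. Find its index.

11

We need n² = 121, so n = √121 = 11.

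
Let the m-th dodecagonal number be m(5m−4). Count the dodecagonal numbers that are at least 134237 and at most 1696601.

The n-th dodecagonal number is n(5n−4).
Smallest index with value ≥ 134237: n = 165 (giving 135465).
Largest index with value ≤ 1696601: n = 582 (giving 1691292).
Indices 165 through 582: 418 terms.

418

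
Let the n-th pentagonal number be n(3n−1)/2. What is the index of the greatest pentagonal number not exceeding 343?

15

Solve n(3n−1)/2 ≤ 343 for integer n.
n = 15 gives 330 ≤ 343, while n = 16 gives 376 > 343; so the answer is index 15.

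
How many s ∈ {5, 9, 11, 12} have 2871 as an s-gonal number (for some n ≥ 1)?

s = 5: P(5, 43) = 2752 and P(5, 44) = 2882; 2871 is not s-gonal.
s = 9: P(9, 29) = 2871. ✓
s = 11: P(11, 25) = 2725 and P(11, 26) = 2951; 2871 is not s-gonal.
s = 12: P(12, 24) = 2784 and P(12, 25) = 3025; 2871 is not s-gonal.
Hits: s ∈ {9} → 1.

1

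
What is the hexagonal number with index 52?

5356

The 52nd hexagonal number is n(2n−1) with n = 52.
52·(2·52 − 1) = 52·103 = 5356.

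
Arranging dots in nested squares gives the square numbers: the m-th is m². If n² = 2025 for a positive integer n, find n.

45

We need n² = 2025, so n = √2025 = 45.
Check: 45² = 2025. ✓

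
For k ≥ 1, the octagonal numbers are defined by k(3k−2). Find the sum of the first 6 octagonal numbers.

Σ i(3i−2) = 3Σi² − 2Σi over i = 1..6.
Σi = 21 and Σi² = 91.
3·91 − 2·21 = 231.

231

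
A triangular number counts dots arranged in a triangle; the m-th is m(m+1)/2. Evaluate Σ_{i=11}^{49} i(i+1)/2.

Σ i(i+1)/2 = (Σi² + Σi) / 2 over i = 11..49.
Σi = 1225 − 55 = 1170 and Σi² = 40425 − 385 = 40040.
(1·40040 + 1·1170) / 2 = 41210/2 = 20605.

20605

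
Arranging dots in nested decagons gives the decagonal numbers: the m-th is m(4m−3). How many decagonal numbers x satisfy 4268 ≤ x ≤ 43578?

The n-th decagonal number is n(4n−3).
Smallest index with value ≥ 4268: n = 34 (giving 4522).
Largest index with value ≤ 43578: n = 104 (giving 42952).
Indices 34 through 104: 71 terms.

71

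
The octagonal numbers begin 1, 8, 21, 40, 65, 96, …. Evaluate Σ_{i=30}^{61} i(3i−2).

Σ i(3i−2) = 3Σi² − 2Σi over i = 30..61.
Σi = 1891 − 435 = 1456 and Σi² = 77531 − 8555 = 68976.
3·68976 − 2·1456 = 204016.

204016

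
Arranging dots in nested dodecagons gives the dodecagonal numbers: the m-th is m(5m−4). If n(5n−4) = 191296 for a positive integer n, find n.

196

Set n(5n−4) = 191296, giving 5n² − 4n − 191296 = 0.
The discriminant is 16 + 20·191296 = 3825936, and √3825936 = 1956.
So n = (4 + 1956) / 10 = 1960/10 = 196.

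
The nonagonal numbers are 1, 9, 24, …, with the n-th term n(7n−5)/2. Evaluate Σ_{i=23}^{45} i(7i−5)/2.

Σ i(7i−5)/2 = (7Σi² − 5Σi) / 2 over i = 23..45.
Σi = 1035 − 253 = 782 and Σi² = 31395 − 3795 = 27600.
(7·27600 − 5·782) / 2 = 189290/2 = 94645.

94645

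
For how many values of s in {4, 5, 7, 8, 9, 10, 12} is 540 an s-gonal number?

2

s = 4: P(4, 23) = 529 and P(4, 24) = 576; 540 is not s-gonal.
s = 5: P(5, 19) = 532 and P(5, 20) = 590; 540 is not s-gonal.
s = 7: P(7, 15) = 540. ✓
s = 8: P(8, 13) = 481 and P(8, 14) = 560; 540 is not s-gonal.
s = 9: P(9, 12) = 474 and P(9, 13) = 559; 540 is not s-gonal.
s = 10: P(10, 12) = 540. ✓
s = 12: P(12, 10) = 460 and P(12, 11) = 561; 540 is not s-gonal.
Hits: s ∈ {7, 10} → 2.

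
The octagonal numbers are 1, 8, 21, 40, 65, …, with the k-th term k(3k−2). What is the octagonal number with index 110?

The 110th octagonal number is n(3n−2) with n = 110.
110·(3·110 − 2) = 110·328 = 36080.

36080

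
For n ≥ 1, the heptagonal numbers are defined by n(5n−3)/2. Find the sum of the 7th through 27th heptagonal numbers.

16562

Σ i(5i−3)/2 = (5Σi² − 3Σi) / 2 over i = 7..27.
Σi = 378 − 21 = 357 and Σi² = 6930 − 91 = 6839.
(5·6839 − 3·357) / 2 = 33124/2 = 16562.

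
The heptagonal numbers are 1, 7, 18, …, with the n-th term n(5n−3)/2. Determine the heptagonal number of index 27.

1782

The 27th heptagonal number is n(5n−3)/2 with n = 27.
27·(5·27 − 3)/2 = 27·132/2 = 27·66 = 1782.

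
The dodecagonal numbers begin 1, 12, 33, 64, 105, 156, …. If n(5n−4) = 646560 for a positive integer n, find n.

Set n(5n−4) = 646560, giving 5n² − 4n − 646560 = 0.
The discriminant is 16 + 20·646560 = 12931216, and √12931216 = 3596.
So n = (4 + 3596) / 10 = 3600/10 = 360.

360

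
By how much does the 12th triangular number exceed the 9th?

12·13/2 = 78 and 9·10/2 = 45.
Difference: 78 − 45 = 33.

33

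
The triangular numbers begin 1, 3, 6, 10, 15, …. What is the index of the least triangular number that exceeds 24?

7

Solve n(n+1)/2 > 24 for integer n.
The largest n with value ≤ 24 is 6 (since 21 ≤ 24 < 28), so the first above is n = 7, value 28.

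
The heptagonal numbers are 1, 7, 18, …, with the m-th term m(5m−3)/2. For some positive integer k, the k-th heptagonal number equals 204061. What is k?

286

Set n(5n−3)/2 = 204061, giving 5n² − 3n − 408122 = 0.
So n = (3 + 2857) / 10 = 2860/10 = 286.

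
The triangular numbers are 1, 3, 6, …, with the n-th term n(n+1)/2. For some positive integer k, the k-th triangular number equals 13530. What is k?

164

Set n(n+1)/2 = 13530, giving n² + n − 27060 = 0.
So n = (-1 + 329) / 2 = 328/2 = 164.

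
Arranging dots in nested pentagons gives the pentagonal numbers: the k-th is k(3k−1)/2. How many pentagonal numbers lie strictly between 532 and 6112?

44

The n-th pentagonal number is n(3n−1)/2.
Smallest index with value > 532: n = 20 (giving 590).
Largest index with value < 6112: n = 63 (giving 5922).
Indices 20 through 63: 44 terms.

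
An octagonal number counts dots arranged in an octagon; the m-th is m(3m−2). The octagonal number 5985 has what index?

Set n(3n−2) = 5985, giving 3n² − 2n − 5985 = 0.
The discriminant is 4 + 12·5985 = 71824, and √71824 = 268.
So n = (2 + 268) / 6 = 270/6 = 45.

45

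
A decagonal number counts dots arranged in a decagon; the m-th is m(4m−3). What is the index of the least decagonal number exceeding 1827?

Solve n(4n−3) > 1827 for integer n.
The largest n with value ≤ 1827 is 21 (since 1701 ≤ 1827 < 1870), so the first above is n = 22, value 1870.

22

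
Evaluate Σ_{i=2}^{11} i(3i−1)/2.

Σ i(3i−1)/2 = (3Σi² − Σi) / 2 over i = 2..11.
Σi = 66 − 1 = 65 and Σi² = 506 − 1 = 505.
(3·505 − 1·65) / 2 = 1450/2 = 725.

725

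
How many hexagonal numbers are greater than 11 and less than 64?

The n-th hexagonal number is n(2n−1).
Smallest index with value > 11: n = 3 (giving 15).
Largest index with value < 64: n = 5 (giving 45).
Indices 3 through 5: 3 terms.

3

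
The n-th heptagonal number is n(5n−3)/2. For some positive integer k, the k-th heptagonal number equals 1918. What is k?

Set n(5n−3)/2 = 1918, giving 5n² − 3n − 3836 = 0.
The discriminant is 9 + 40·1918 = 76729, and √76729 = 277.
So n = (3 + 277) / 10 = 280/10 = 28.

28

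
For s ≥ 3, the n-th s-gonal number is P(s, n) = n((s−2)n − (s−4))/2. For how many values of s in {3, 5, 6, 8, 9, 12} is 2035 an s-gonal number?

s = 3: P(3, 63) = 2016 and P(3, 64) = 2080; 2035 is not s-gonal.
s = 5: P(5, 37) = 2035. ✓
s = 6: P(6, 32) = 2016 and P(6, 33) = 2145; 2035 is not s-gonal.
s = 8: P(8, 26) = 1976 and P(8, 27) = 2133; 2035 is not s-gonal.
s = 9: P(9, 24) = 1956 and P(9, 25) = 2125; 2035 is not s-gonal.
s = 12: P(12, 20) = 1920 and P(12, 21) = 2121; 2035 is not s-gonal.
Hits: s ∈ {5} → 1.

1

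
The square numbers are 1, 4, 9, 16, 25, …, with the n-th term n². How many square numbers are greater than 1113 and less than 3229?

The n-th square number is n².
Smallest index with value > 1113: n = 34 (giving 1156).
Largest index with value < 3229: n = 56 (giving 3136).
Indices 34 through 56: 23 terms.

23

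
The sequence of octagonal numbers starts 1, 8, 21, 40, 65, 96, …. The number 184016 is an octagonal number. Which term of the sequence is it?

Set n(3n−2) = 184016, giving 3n² − 2n − 184016 = 0.
The discriminant is 4 + 12·184016 = 2208196, and √2208196 = 1486.
So n = (2 + 1486) / 6 = 1488/6 = 248.
Check: 248·(3·248 − 2) = 184016. ✓

248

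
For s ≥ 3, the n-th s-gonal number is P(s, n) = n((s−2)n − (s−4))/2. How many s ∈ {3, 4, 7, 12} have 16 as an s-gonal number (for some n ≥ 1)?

1

s = 3: P(3, 5) = 15 and P(3, 6) = 21; 16 is not s-gonal.
s = 4: P(4, 4) = 16. ✓
s = 7: P(7, 2) = 7 and P(7, 3) = 18; 16 is not s-gonal.
s = 12: P(12, 2) = 12 and P(12, 3) = 33; 16 is not s-gonal.
Hits: s ∈ {4} → 1.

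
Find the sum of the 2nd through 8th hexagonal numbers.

371

Σ i(2i−1) = 2Σi² − Σi over i = 2..8.
Σi = 36 − 1 = 35 and Σi² = 204 − 1 = 203.
2·203 − 1·35 = 371.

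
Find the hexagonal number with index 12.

12·(2·12 − 1) = 12·23 = 276.

276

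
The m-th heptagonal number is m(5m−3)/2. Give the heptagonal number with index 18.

18·(5·18 − 3)/2 = 18·87/2 = 783.

783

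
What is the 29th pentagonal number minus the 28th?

85

Consecutive pentagonal numbers differ by 3n − 2: here 3·29 − 2 = 85.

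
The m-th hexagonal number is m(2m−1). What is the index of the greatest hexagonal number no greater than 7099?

Solve n(2n−1) ≤ 7099 for integer n.
n = 59 gives 6903 ≤ 7099, while n = 60 gives 7140 > 7099; so the answer is index 59.

59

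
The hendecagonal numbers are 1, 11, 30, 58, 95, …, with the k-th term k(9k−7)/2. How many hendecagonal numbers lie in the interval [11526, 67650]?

73

The n-th hendecagonal number is n(9n−7)/2.
Smallest index with value ≥ 11526: n = 51 (giving 11526).
Largest index with value ≤ 67650: n = 123 (giving 67650).
Indices 51 through 123: 73 terms.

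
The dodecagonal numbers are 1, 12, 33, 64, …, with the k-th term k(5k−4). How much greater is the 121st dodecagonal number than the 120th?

Consecutive dodecagonal numbers differ by 10n − 9: here 10·121 − 9 = 1201.

1201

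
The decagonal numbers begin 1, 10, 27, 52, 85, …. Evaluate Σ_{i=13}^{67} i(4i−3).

Σ i(4i−3) = 4Σi² − 3Σi over i = 13..67.
Σi = 2278 − 78 = 2200 and Σi² = 102510 − 650 = 101860.
4·101860 − 3·2200 = 400840.

400840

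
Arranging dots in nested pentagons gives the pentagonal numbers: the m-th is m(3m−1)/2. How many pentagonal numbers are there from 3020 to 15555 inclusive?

57

The n-th pentagonal number is n(3n−1)/2.
Smallest index with value ≥ 3020: n = 46 (giving 3151).
Largest index with value ≤ 15555: n = 102 (giving 15555).
Indices 46 through 102: 57 terms.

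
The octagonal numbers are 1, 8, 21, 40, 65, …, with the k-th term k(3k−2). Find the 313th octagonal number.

313·(3·313 − 2) = 313·937 = 293281.

293281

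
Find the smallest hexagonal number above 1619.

Solve n(2n−1) > 1619 for integer n.
The largest n with value ≤ 1619 is 28 (since 1540 ≤ 1619 < 1653), so the first above is n = 29, value 1653.

1653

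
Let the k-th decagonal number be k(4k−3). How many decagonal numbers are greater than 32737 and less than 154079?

106

The n-th decagonal number is n(4n−3).
Smallest index with value > 32737: n = 91 (giving 32851).
Largest index with value < 154079: n = 196 (giving 153076).
Indices 91 through 196: 106 terms.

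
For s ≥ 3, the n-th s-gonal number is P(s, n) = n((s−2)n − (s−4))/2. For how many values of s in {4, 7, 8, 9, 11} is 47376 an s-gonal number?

s = 4: P(4, 217) = 47089 and P(4, 218) = 47524; 47376 is not s-gonal.
s = 7: P(7, 137) = 46717 and P(7, 138) = 47403; 47376 is not s-gonal.
s = 8: P(8, 126) = 47376. ✓
s = 9: P(9, 116) = 46806 and P(9, 117) = 47619; 47376 is not s-gonal.
s = 11: P(11, 102) = 46461 and P(11, 103) = 47380; 47376 is not s-gonal.
Hits: s ∈ {8} → 1.

1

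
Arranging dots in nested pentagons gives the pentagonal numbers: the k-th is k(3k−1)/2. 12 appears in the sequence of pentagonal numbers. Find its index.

3

Set n(3n−1)/2 = 12, giving 3n² − n − 24 = 0.
So n = (1 + 17) / 6 = 18/6 = 3.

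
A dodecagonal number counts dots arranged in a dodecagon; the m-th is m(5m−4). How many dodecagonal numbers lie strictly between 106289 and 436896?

149

The n-th dodecagonal number is n(5n−4).
Smallest index with value > 106289: n = 147 (giving 107457).
Largest index with value < 436896: n = 295 (giving 433945).
Indices 147 through 295: 149 terms.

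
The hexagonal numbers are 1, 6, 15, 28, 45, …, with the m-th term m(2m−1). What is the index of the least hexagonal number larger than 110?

Solve n(2n−1) > 110 for integer n.
The largest n with value ≤ 110 is 7 (since 91 ≤ 110 < 120), so the first above is n = 8, value 120.

8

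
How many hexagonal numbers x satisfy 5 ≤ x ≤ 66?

5

The n-th hexagonal number is n(2n−1).
Smallest index with value ≥ 5: n = 2 (giving 6).
Largest index with value ≤ 66: n = 6 (giving 66).
Indices 2 through 6: 5 terms.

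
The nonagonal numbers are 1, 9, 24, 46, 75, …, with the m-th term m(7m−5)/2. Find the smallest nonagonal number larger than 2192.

Solve n(7n−5)/2 > 2192 for integer n.
The largest n with value ≤ 2192 is 25 (since 2125 ≤ 2192 < 2301), so the first above is n = 26, value 2301.

2301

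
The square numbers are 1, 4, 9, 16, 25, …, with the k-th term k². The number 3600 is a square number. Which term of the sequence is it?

We need n² = 3600, so n = √3600 = 60.

60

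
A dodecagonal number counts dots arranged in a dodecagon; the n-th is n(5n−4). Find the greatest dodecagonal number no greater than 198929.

Solve n(5n−4) ≤ 198929 for integer n.
n = 199 gives 197209 ≤ 198929, while n = 200 gives 199200 > 198929; so the answer is 197209.

197209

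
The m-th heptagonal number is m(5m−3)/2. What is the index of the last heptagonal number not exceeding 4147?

Solve n(5n−3)/2 ≤ 4147 for integer n.
n = 41 gives 4141 ≤ 4147, while n = 42 gives 4347 > 4147; so the answer is index 41.

41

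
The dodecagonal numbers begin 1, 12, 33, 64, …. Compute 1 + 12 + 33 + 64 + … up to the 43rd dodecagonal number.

Σ i(5i−4) = 5Σi² − 4Σi over i = 1..43.
Σi = 946 and Σi² = 27434.
5·27434 − 4·946 = 133386.

133386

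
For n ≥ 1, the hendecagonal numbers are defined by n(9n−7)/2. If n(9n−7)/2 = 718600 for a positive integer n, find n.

400

Set n(9n−7)/2 = 718600, giving 9n² − 7n − 1437200 = 0.
The discriminant is 49 + 72·718600 = 51739249, and √51739249 = 7193.
So n = (7 + 7193) / 18 = 7200/18 = 400.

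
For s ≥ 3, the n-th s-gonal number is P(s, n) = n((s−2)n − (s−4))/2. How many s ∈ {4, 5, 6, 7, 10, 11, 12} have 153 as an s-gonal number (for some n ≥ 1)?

s = 4: P(4, 12) = 144 and P(4, 13) = 169; 153 is not s-gonal.
s = 5: P(5, 10) = 145 and P(5, 11) = 176; 153 is not s-gonal.
s = 6: P(6, 9) = 153. ✓
s = 7: P(7, 8) = 148 and P(7, 9) = 189; 153 is not s-gonal.
s = 10: P(10, 6) = 126 and P(10, 7) = 175; 153 is not s-gonal.
s = 11: P(11, 6) = 141 and P(11, 7) = 196; 153 is not s-gonal.
s = 12: P(12, 5) = 105 and P(12, 6) = 156; 153 is not s-gonal.
Hits: s ∈ {6} → 1.

1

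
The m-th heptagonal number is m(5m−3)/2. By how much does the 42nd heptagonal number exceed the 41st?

Consecutive heptagonal numbers differ by 5n − 4: here 5·42 − 4 = 206.

206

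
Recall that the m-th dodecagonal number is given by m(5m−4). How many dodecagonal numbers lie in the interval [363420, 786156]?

The n-th dodecagonal number is n(5n−4).
Smallest index with value ≥ 363420: n = 270 (giving 363420).
Largest index with value ≤ 786156: n = 396 (giving 782496).
Indices 270 through 396: 127 terms.

127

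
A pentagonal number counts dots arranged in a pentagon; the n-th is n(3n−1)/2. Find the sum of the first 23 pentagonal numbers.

6348

Σ i(3i−1)/2 = (3Σi² − Σi) / 2 over i = 1..23.
Σi = 276 and Σi² = 4324.
(3·4324 − 1·276) / 2 = 12696/2 = 6348.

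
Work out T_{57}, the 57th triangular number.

1653

The 57th triangular number is n(n+1)/2 with n = 57.
57·58/2 = 3306/2 = 1653.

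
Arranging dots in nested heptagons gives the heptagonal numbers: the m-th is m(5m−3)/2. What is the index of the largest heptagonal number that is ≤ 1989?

28

Solve n(5n−3)/2 ≤ 1989 for integer n.
n = 28 gives 1918 ≤ 1989, while n = 29 gives 2059 > 1989; so the answer is index 28.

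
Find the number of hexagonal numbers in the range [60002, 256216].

185

The n-th hexagonal number is n(2n−1).
Smallest index with value ≥ 60002: n = 174 (giving 60378).
Largest index with value ≤ 256216: n = 358 (giving 255970).
Indices 174 through 358: 185 terms.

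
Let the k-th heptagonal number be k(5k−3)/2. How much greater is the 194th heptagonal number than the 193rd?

966

Consecutive heptagonal numbers differ by 5n − 4: here 5·194 − 4 = 966.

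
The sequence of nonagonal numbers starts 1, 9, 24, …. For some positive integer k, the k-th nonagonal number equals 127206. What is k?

191

Set n(7n−5)/2 = 127206, giving 7n² − 5n − 254412 = 0.
The discriminant is 25 + 56·127206 = 7123561, and √7123561 = 2669.
So n = (5 + 2669) / 14 = 2674/14 = 191.
Check: 191·(7·191 − 5)/2 = 127206. ✓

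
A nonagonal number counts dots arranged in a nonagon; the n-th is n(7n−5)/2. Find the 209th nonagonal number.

152361

The 209th nonagonal number is n(7n−5)/2 with n = 209.
209·(7·209 − 5)/2 = 209·1458/2 = 209·729 = 152361.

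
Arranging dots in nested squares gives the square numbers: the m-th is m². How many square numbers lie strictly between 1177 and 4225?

30

The n-th square number is n².
Smallest index with value > 1177: n = 35 (giving 1225).
Largest index with value < 4225: n = 64 (giving 4096).
Indices 35 through 64: 30 terms.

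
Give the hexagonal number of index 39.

3003

The 39th hexagonal number is n(2n−1) with n = 39.
39·(2·39 − 1) = 39·77 = 3003.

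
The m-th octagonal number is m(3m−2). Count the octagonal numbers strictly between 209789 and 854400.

The n-th octagonal number is n(3n−2).
Smallest index with value > 209789: n = 265 (giving 210145).
Largest index with value < 854400: n = 533 (giving 851201).
Indices 265 through 533: 269 terms.

269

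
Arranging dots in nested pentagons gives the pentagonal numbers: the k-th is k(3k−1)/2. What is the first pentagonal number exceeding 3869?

3876

Solve n(3n−1)/2 > 3869 for integer n.
The largest n with value ≤ 3869 is 50 (since 3725 ≤ 3869 < 3876), so the first above is n = 51, value 3876.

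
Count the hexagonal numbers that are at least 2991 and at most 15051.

49

The n-th hexagonal number is n(2n−1).
Smallest index with value ≥ 2991: n = 39 (giving 3003).
Largest index with value ≤ 15051: n = 87 (giving 15051).
Indices 39 through 87: 49 terms.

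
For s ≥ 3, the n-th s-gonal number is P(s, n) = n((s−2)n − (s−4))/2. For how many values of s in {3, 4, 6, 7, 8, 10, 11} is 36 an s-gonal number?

2

s = 3: P(3, 8) = 36. ✓
s = 4: P(4, 6) = 36. ✓
s = 6: P(6, 4) = 28 and P(6, 5) = 45; 36 is not s-gonal.
s = 7: P(7, 4) = 34 and P(7, 5) = 55; 36 is not s-gonal.
s = 8: P(8, 3) = 21 and P(8, 4) = 40; 36 is not s-gonal.
s = 10: P(10, 3) = 27 and P(10, 4) = 52; 36 is not s-gonal.
s = 11: P(11, 3) = 30 and P(11, 4) = 58; 36 is not s-gonal.
Hits: s ∈ {3, 4} → 2.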